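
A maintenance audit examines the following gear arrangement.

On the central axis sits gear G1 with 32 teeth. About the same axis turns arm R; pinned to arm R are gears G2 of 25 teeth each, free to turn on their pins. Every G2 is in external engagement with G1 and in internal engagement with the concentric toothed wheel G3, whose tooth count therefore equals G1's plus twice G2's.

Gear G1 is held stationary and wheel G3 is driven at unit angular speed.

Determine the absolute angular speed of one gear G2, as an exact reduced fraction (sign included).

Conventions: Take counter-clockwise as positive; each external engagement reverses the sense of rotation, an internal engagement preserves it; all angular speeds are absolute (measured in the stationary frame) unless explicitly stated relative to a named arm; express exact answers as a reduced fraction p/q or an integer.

41/25

recognized (axles ride arm R): planetary set, 32/25/82 teeth
ring teeth: 32 + 2·25 = 82
32(ω_sun−ω_arm) = −82(ω_ring−ω_arm),  ω_sun = 0, ω_ring = 1
32(0−ω_arm) = −82(1−ω_arm)  ⇒  114·ω_arm = 82  ⇒  ω_arm = 41/57
sun–planet mesh: 32·(0−41/57) = −25·(ω_p−ω_arm)  ⇒  ω_p−ω_arm = 1312/1425
ω_p = 41/57 + 1312/1425 = 41/25
exact speed ratio = 41/25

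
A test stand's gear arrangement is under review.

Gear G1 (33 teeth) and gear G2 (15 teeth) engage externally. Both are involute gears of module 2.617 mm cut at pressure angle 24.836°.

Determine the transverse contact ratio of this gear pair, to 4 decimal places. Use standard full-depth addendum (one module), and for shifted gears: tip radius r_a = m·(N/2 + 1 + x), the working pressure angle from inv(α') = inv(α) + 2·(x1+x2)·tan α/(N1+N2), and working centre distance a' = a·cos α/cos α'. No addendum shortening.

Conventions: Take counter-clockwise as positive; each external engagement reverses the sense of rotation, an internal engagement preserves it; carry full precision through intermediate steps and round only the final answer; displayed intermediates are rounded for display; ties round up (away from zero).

1.4269

topology: single-mesh involute geometry — m = 2.617, 33T/15T pair
base radii: r_b1 = 39.186897, r_b2 = 17.812226
tip radii: r_a1 = 45.797500, r_a2 = 22.244500
no profile shift: α' = α, a' = a
action lengths: √(r_a1²−r_b1²) = 23.702280, √(r_a2²−r_b2²) = 13.324503
base pitch p_b = π·m·cos α = 7.461168
CR = (23.702280 + 13.324503 − 62.808000·sin 24.83600°)/7.461168 = 1.426857
contact ratio ≈ 1.4269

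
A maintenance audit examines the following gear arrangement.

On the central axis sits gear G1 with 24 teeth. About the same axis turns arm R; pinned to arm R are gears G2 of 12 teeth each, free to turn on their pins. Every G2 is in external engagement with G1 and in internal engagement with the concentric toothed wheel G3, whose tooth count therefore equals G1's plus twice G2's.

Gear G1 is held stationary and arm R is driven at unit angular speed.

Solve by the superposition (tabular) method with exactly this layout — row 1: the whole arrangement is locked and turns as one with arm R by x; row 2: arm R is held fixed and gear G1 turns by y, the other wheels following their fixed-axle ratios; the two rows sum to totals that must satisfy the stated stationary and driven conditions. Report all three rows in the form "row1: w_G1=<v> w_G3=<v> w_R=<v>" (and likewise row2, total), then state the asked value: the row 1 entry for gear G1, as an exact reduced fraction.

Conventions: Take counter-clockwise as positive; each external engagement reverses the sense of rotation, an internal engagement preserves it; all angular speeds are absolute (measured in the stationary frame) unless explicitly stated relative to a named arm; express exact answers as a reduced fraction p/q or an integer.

planetary set (24T centre, 12T on arm, 48T internal) — Willis relation
superposition row 1 [locked train]: every member turns x
row 2 — arm fixed, fixed-axis ratios: sun y, ring −(24/48)·y, arm 0
boundary: total ω_sun = x + y = 0 and total ω_arm = x = 1  ⇒  y = -1, x = 1
row 2 ring = −(24/48)·(-1) = 1/2
totals (row 1 + row 2): sun 1 + (-1) = 0, ring 1 + 1/2 = 3/2, arm 1 + 0 = 1
asked cell (row1, sun) = 1

row1: w_G1=1 w_G3=1 w_R=1
row2: w_G1=-1 w_G3=1/2 w_R=0
total: w_G1=0 w_G3=3/2 w_R=1
asked value: 1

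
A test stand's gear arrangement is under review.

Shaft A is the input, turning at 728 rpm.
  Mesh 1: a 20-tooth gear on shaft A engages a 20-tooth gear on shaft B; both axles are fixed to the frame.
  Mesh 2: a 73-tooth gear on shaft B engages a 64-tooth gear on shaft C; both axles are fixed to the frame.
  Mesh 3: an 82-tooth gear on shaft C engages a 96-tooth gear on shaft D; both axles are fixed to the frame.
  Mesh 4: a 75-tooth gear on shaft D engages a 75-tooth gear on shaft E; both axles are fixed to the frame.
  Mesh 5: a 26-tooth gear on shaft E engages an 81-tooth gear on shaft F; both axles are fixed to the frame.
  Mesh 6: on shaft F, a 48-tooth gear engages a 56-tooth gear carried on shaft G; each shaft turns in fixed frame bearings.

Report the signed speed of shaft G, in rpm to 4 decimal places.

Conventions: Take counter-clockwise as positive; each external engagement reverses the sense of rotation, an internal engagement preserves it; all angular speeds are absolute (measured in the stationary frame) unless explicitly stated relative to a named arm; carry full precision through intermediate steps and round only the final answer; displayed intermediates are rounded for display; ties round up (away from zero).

recognized (7 fixed axles, 6 meshes): fixed-axis compound train
mesh 1 [20T→20T]: ω = 728.0000×20/20 = 728.0000 rpm, sense flips to −
mesh 2 [73T→64T]: ω = 728.0000×73/64 = 830.3750 rpm, sense flips to +
mesh 3 [82T→96T]: ω = 830.3750×82/96 = 709.2786 rpm, sense flips to −
mesh 4 [75T→75T]: ω = 709.2786×75/75 = 709.2786 rpm, sense flips to +
mesh 5 [26T→81T]: ω = 709.2786×26/81 = 227.6697 rpm, sense flips to −
mesh 6 [48T→56T]: ω = 227.6697×48/56 = 195.1454 rpm, sense flips to +
signed output speed = +195.1454 rpm

+195.1454 rpm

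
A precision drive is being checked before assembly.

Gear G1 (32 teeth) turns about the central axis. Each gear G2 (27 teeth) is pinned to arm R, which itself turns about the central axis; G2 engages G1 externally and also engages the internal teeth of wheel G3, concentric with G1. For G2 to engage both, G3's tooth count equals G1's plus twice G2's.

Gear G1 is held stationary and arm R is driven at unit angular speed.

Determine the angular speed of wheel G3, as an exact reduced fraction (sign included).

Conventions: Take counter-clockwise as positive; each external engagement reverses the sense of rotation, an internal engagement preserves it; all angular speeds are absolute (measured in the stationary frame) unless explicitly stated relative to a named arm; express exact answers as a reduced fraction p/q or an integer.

planetary set (32T centre, 27T on arm, 86T internal) — Willis relation
ring teeth: 32 + 2·27 = 86
32(ω_sun−ω_arm) = −86(ω_ring−ω_arm),  ω_sun = 0, ω_arm = 1
ω_ring = 1 − (32/86)(0−1) = 59/43
exact speed ratio = 59/43

59/43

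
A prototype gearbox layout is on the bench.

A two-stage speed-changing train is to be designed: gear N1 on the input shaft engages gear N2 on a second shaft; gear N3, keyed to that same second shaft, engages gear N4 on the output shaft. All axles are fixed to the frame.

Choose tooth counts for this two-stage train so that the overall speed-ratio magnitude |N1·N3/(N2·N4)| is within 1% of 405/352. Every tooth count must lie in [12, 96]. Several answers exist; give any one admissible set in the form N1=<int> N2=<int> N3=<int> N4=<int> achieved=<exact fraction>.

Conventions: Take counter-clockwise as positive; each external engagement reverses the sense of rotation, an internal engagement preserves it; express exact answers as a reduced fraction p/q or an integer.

topology: fixed-axis compound train — 2 stages, target 405/352
target = 405/352 in lowest terms: an exact hit needs N1·N3 = k·405 and N2·N4 = k·352 for one integer k, every count in [12, 96]; additionally prefer no 1:1 stage (N1 ≠ N2, N3 ≠ N4)
k = 1: N1·N3 = 405 = 15·27, N2·N4 = 352 = 16·22
achieved = 15·27/(16·22) = 405/352; |achieved − target| = 0 ≤ 81/7040 ✓

N1=15 N2=16 N3=27 N4=22 achieved=405/352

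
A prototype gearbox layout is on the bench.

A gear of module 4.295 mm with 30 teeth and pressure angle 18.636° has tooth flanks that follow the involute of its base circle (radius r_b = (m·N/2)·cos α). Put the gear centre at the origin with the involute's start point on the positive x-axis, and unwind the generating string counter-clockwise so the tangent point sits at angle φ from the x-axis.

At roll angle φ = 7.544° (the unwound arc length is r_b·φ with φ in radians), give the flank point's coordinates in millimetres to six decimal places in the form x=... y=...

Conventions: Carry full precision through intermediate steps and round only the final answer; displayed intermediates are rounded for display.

topology: single-mesh involute geometry — m = 4.295, N = 30
pitch radius r_p = m·N/2 = 4.295·30/2 = 64.425000
base radius r_b = r_p·cos α = 64.425000·cos 18.636° = 61.047056
roll angle φ = 7.544° = 0.13166764 rad
x = r_b·(cos φ + φ·sin φ) = 61.573932
y = r_b·(sin φ − φ·cos φ) = 0.046369

x=61.573932 y=0.046369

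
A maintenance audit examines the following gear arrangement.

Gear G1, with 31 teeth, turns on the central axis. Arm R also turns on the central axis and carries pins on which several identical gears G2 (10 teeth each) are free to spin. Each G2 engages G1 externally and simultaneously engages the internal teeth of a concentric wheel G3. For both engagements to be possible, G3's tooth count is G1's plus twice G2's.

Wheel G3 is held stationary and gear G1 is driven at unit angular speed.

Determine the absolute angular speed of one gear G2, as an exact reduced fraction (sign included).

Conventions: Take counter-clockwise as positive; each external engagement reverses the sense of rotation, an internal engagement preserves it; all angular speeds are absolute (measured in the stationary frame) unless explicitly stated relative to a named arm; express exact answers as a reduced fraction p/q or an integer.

-31/20

class = planetary set [G3 = 31+2·10 = 51; Willis about the carrier]
ring teeth: 31 + 2·10 = 51
31(ω_sun−ω_arm) = −51(ω_ring−ω_arm),  ω_ring = 0, ω_sun = 1
31(1−ω_arm) = −51(0−ω_arm)  ⇒  82·ω_arm = 31  ⇒  ω_arm = 31/82
sun–planet mesh: 31·(1−31/82) = −10·(ω_p−ω_arm)  ⇒  ω_p−ω_arm = -1581/820
ω_p = 31/82 − 1581/820 = -31/20
exact speed ratio = -31/20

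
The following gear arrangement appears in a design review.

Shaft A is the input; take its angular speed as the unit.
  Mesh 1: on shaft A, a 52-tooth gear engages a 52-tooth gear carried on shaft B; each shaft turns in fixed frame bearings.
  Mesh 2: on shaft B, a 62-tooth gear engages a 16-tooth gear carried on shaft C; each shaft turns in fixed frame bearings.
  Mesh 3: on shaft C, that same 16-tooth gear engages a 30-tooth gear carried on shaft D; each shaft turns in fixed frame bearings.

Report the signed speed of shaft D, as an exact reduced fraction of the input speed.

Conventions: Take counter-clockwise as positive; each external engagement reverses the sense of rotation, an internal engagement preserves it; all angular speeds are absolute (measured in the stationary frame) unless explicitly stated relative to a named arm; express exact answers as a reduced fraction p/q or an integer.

3-mesh fixed-axis compound train (all bearings frame-fixed)
mesh 1 [52T→52T]: |ω|/ω_in = 1×52/52 = 1, sense flips to −
mesh 2 [62T→16T]: |ω|/ω_in = 1×62/16 = 31/8, sense flips to +
mesh 3 [16T→30T]: |ω|/ω_in = (31/8)×16/30 = 31/15, sense flips to −
signed output speed (× input speed) = -31/15

-31/15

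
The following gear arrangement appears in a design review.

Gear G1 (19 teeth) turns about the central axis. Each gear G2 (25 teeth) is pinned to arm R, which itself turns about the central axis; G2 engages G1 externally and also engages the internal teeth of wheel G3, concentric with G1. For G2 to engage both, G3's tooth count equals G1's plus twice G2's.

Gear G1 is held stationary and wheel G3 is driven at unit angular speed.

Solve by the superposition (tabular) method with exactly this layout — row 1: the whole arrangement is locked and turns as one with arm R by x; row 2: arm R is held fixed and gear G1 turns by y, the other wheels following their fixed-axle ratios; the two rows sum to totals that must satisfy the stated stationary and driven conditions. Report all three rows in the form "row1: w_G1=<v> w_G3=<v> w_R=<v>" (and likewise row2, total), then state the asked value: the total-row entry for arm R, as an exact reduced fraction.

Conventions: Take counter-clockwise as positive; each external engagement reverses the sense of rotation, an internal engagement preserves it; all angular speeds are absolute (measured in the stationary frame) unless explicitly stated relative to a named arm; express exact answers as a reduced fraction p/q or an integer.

row1: w_G1=69/88 w_G3=69/88 w_R=69/88
row2: w_G1=-69/88 w_G3=19/88 w_R=0
total: w_G1=0 w_G3=1 w_R=69/88
asked value: 69/88

class = planetary set [G3 = 19+2·25 = 69; Willis about the carrier]
row 1 — lock + rotate with arm: ω_sun = ω_ring = ω_arm = x
superposition row 2 [arm held]: sun y, ring −(19/69)·y, arm 0
boundary: total ω_sun = x + y = 0 and total ω_ring = x − (19/69)·y = 1  ⇒  y = -69/88, x = 69/88
row 2 ring = −(19/69)·(-69/88) = 19/88
totals (row 1 + row 2): sun 69/88 + (-69/88) = 0, ring 69/88 + 19/88 = 1, arm 69/88 + 0 = 69/88
asked cell (total, arm) = 69/88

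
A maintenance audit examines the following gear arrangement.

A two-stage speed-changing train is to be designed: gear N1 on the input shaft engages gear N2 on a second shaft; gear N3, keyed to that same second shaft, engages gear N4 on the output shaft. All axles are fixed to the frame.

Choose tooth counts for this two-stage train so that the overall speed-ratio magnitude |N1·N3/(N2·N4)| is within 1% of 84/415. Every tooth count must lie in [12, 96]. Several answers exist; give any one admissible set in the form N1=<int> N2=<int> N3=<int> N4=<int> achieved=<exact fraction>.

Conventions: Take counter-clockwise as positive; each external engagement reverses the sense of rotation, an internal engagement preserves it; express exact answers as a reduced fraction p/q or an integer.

2-stage fixed-axis compound train for ratio 84/415
target = 84/415 in lowest terms: an exact hit needs N1·N3 = k·84 and N2·N4 = k·415 for one integer k, every count in [12, 96]; additionally prefer no 1:1 stage (N1 ≠ N2, N3 ≠ N4)
k = 1…2: no 1:1-free in-range split of k·84 and k·415 into factor pairs; take k = 3
k = 3: N1·N3 = 252 = 12·21, N2·N4 = 1245 = 15·83
achieved = 12·21/(15·83) = 84/415; |achieved − target| = 0 ≤ 21/10375 ✓

N1=12 N2=15 N3=21 N4=83 achieved=84/415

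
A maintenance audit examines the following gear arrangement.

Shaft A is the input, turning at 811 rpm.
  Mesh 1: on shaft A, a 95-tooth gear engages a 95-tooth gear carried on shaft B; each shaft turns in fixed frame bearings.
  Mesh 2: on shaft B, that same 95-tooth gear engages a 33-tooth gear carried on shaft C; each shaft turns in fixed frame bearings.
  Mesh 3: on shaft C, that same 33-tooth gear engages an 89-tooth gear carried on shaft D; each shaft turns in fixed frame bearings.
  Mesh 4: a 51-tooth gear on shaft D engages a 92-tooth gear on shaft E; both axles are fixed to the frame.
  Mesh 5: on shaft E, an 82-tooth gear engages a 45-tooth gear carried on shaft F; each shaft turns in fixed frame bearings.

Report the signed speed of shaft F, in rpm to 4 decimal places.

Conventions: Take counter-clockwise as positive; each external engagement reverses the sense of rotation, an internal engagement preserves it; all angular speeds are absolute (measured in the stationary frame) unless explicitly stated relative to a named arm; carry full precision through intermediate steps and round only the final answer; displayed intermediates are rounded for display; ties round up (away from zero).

topology: fixed-axis compound train — 5 meshes, A→F
mesh 1 [95T→95T]: ω = 811.0000×95/95 = 811.0000 rpm, sense flips to −
mesh 2 [95T→33T]: ω = 811.0000×95/33 = 2334.6970 rpm, sense flips to +
mesh 3 [33T→89T]: ω = 2334.6970×33/89 = 865.6742 rpm, sense flips to −
mesh 4 [51T→92T]: ω = 865.6742×51/92 = 479.8846 rpm, sense flips to +
mesh 5 [82T→45T]: ω = 479.8846×82/45 = 874.4564 rpm, sense flips to −
signed output speed = -874.4564 rpm

-874.4564 rpm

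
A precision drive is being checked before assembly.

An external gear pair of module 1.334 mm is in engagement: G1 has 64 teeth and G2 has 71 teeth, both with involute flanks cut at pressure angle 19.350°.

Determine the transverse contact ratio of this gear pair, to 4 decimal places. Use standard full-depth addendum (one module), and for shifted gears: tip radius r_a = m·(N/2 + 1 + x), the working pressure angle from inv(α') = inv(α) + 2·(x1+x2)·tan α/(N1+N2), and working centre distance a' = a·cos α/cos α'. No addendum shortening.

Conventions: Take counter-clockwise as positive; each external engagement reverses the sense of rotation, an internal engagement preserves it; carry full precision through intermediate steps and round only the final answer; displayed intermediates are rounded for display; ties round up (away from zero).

1.8414

single-mesh involute tooth geometry (64T engaging 71T at module 1.334)
base radii: r_b1 = 40.276647, r_b2 = 44.681906
tip radii: r_a1 = 44.022000, r_a2 = 48.691000
no profile shift: α' = α, a' = a
action lengths: √(r_a1²−r_b1²) = 17.768741, √(r_a2²−r_b2²) = 19.347889
base pitch p_b = π·m·cos α = 3.954151
CR = (17.768741 + 19.347889 − 90.045000·sin 19.35000°)/3.954151 = 1.841435
contact ratio ≈ 1.8414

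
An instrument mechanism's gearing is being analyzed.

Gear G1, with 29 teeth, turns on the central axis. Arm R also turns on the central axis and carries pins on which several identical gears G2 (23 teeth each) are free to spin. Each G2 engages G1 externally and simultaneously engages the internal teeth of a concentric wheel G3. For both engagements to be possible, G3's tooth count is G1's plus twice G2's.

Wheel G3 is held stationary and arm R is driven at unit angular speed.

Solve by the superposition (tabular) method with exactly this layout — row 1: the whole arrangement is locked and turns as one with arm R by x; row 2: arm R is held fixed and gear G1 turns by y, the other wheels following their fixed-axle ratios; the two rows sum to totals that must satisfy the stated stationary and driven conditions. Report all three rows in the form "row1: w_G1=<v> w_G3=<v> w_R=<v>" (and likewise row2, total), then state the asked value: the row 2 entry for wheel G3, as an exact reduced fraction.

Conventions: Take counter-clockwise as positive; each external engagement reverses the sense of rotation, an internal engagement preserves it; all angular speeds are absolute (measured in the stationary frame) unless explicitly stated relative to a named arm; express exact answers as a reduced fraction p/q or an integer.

class = planetary set [G3 = 29+2·23 = 75; Willis about the carrier]
row 1 (train locked, turned with arm): all members turn x
row 2 (arm held, sun turns y): ω_ring = −(29/75)·y, ω_arm = 0
boundary: total ω_ring = x − (29/75)·y = 0 and total ω_arm = x = 1  ⇒  y = 75/29, x = 1
row 2 ring = −(29/75)·75/29 = -1
totals (row 1 + row 2): sun 1 + 75/29 = 104/29, ring 1 + (-1) = 0, arm 1 + 0 = 1
asked cell (row2, ring) = -1

row1: w_G1=1 w_G3=1 w_R=1
row2: w_G1=75/29 w_G3=-1 w_R=0
total: w_G1=104/29 w_G3=0 w_R=1
asked value: -1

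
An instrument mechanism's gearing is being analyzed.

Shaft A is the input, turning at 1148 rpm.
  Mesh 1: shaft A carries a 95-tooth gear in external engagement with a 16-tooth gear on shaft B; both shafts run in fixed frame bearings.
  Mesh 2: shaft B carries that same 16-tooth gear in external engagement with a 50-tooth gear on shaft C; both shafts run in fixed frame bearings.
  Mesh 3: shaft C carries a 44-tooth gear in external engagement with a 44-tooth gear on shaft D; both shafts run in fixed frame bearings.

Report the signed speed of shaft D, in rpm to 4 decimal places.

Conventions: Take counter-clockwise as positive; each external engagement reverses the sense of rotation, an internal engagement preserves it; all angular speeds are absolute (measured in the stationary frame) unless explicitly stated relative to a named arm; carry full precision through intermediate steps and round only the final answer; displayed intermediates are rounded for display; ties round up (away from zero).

3-mesh fixed-axis compound train (all bearings frame-fixed)
mesh 1 [95T→16T]: ω = 1148.0000×95/16 = 6816.2500 rpm, sense flips to −
mesh 2 [16T→50T]: ω = 6816.2500×16/50 = 2181.2000 rpm, sense flips to +
mesh 3 [44T→44T]: ω = 2181.2000×44/44 = 2181.2000 rpm, sense flips to −
signed output speed = -2181.2000 rpm

-2181.2000 rpm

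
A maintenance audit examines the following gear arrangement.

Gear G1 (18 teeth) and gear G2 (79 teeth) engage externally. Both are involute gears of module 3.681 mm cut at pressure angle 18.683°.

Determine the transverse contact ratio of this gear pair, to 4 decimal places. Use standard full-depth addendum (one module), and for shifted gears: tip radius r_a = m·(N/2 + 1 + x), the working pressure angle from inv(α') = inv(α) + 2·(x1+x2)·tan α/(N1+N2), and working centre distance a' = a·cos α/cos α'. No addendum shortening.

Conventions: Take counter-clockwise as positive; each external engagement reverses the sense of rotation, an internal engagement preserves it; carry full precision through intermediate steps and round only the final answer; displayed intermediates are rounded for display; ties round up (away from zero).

topology: single-mesh involute geometry — m = 3.681, 18T/79T pair
base radii: r_b1 = 31.383279, r_b2 = 137.737726
tip radii: r_a1 = 36.810000, r_a2 = 149.080500
no profile shift: α' = α, a' = a
action lengths: √(r_a1²−r_b1²) = 19.237096, √(r_a2²−r_b2²) = 57.037832
base pitch p_b = π·m·cos α = 10.954831
CR = (19.237096 + 57.037832 − 178.528500·sin 18.68300°)/10.954831 = 1.742295
contact ratio ≈ 1.7423

1.7423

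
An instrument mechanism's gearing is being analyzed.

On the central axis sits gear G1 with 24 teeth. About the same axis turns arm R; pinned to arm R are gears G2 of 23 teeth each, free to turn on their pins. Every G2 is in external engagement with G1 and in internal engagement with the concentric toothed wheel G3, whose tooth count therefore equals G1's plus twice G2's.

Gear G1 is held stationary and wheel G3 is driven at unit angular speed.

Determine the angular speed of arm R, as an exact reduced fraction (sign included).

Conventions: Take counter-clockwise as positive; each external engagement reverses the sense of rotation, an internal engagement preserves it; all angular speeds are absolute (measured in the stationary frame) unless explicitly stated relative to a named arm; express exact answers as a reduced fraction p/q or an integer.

35/47

class = planetary set [G3 = 24+2·23 = 70; Willis about the carrier]
ring teeth: 24 + 2·23 = 70
24(ω_sun−ω_arm) = −70(ω_ring−ω_arm),  ω_sun = 0, ω_ring = 1
24(0−ω_arm) = −70(1−ω_arm)  ⇒  94·ω_arm = 70  ⇒  ω_arm = 35/47
exact speed ratio = 35/47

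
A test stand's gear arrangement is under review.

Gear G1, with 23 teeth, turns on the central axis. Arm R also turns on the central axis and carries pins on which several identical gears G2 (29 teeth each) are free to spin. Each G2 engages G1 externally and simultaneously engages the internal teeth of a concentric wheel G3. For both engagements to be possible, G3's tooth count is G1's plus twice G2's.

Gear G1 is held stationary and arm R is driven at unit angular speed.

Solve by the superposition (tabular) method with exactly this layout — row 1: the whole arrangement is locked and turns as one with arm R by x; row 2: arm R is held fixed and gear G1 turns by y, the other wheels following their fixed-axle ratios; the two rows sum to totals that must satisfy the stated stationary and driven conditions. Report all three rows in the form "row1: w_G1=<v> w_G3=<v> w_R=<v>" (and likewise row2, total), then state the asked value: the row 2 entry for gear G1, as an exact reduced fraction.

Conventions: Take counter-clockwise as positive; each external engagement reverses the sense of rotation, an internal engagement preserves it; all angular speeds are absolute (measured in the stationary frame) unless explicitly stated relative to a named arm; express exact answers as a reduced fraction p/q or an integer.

row1: w_G1=1 w_G3=1 w_R=1
row2: w_G1=-1 w_G3=23/81 w_R=0
total: w_G1=0 w_G3=104/81 w_R=1
asked value: -1

planetary set (23T centre, 29T on arm, 81T internal) — Willis relation
superposition row 1 [locked train]: every member turns x
superposition row 2 [arm held]: sun y, ring −(23/81)·y, arm 0
boundary: total ω_sun = x + y = 0 and total ω_arm = x = 1  ⇒  y = -1, x = 1
row 2 ring = −(23/81)·(-1) = 23/81
totals (row 1 + row 2): sun 1 + (-1) = 0, ring 1 + 23/81 = 104/81, arm 1 + 0 = 1
asked cell (row2, sun) = -1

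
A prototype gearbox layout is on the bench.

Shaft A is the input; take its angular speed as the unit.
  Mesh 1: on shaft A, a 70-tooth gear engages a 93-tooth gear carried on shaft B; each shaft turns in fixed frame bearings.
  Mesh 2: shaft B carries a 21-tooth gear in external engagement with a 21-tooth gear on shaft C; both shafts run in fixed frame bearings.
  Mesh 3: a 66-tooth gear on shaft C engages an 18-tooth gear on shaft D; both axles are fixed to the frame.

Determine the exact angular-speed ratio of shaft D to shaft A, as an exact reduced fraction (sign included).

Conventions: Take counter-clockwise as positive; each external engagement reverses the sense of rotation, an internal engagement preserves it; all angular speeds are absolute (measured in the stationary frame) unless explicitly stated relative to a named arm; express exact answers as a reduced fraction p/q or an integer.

-770/279

class = fixed-axis compound train [3 meshes; 3 ratios multiply, 3 sense flips]
mesh 1 [70T→93T]: running ratio 70/93, sense −
mesh 2 [21T→21T]: running ratio 70/93, sense +
mesh 3 [66T→18T]: running ratio 770/279, sense −
ω_out/ω_in = -770/279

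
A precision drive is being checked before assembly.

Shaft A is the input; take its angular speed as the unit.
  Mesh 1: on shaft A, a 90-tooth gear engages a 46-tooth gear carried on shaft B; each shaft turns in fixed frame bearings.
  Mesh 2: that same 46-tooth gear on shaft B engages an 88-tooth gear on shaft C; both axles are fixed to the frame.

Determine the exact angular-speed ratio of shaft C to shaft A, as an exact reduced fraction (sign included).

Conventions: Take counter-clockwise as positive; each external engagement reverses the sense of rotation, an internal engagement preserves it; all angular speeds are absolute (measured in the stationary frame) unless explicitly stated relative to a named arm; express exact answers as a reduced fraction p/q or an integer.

class = fixed-axis compound train [2 meshes; 2 ratios multiply, 2 sense flips]
mesh 1 [90T→46T]: running ratio 45/23, sense −
mesh 2 [46T→88T]: running ratio 45/44, sense +
ω_out/ω_in = 45/44

45/44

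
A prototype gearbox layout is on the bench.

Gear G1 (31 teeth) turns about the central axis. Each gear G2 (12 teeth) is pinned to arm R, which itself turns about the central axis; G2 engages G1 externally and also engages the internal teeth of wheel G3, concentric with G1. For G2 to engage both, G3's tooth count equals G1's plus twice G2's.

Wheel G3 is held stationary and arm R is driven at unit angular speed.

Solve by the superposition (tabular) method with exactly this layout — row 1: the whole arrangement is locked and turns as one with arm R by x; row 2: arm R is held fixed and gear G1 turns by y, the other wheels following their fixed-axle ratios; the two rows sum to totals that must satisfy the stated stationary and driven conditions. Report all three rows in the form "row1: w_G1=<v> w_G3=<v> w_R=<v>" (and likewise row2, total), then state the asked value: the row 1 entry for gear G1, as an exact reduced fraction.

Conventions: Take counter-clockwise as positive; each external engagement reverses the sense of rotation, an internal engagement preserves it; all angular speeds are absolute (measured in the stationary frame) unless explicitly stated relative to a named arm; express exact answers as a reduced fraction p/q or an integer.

topology: planetary set — G1 31T / G2 12T / G3 55T, arm = carrier (Willis)
superposition row 1 [locked train]: every member turns x
row 2 (arm held, sun turns y): ω_ring = −(31/55)·y, ω_arm = 0
boundary: total ω_ring = x − (31/55)·y = 0 and total ω_arm = x = 1  ⇒  y = 55/31, x = 1
row 2 ring = −(31/55)·55/31 = -1
totals (row 1 + row 2): sun 1 + 55/31 = 86/31, ring 1 + (-1) = 0, arm 1 + 0 = 1
asked cell (row1, sun) = 1

row1: w_G1=1 w_G3=1 w_R=1
row2: w_G1=55/31 w_G3=-1 w_R=0
total: w_G1=86/31 w_G3=0 w_R=1
asked value: 1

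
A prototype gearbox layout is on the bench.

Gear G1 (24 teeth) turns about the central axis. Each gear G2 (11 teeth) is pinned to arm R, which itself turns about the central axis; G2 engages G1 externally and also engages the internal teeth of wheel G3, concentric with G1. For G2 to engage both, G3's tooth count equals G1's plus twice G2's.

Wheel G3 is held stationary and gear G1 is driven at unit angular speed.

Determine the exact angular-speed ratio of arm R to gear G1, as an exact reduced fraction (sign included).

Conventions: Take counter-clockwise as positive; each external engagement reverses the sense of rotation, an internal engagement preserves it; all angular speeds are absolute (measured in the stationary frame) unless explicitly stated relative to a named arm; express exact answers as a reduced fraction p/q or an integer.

12/35

planetary set (24T centre, 11T on arm, 46T internal) — Willis relation
ring teeth: 24 + 2·11 = 46
24(ω_sun−ω_arm) = −46(ω_ring−ω_arm),  ω_ring = 0, ω_sun = 1
24(1−ω_arm) = −46(0−ω_arm)  ⇒  70·ω_arm = 24  ⇒  ω_arm = 12/35
ω_out/ω_in = 12/35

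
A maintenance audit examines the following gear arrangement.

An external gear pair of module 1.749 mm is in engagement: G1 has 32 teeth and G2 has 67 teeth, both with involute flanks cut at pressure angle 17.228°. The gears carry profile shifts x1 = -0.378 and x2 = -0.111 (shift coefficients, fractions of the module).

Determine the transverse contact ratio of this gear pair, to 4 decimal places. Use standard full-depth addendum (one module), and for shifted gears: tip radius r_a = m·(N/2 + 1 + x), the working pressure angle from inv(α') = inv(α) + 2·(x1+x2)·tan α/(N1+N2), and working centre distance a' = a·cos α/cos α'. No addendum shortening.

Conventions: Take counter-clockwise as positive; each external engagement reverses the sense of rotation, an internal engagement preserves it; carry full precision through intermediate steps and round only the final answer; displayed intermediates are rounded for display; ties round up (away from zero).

class = single-mesh tooth geometry [involute pair 32T × 67T, m = 1.749]
base radii: r_b1 = 26.728463, r_b2 = 55.962718
tip radii: r_a1 = 29.071878, r_a2 = 60.146361
inv(α') = inv(17.228°) + 2·(-0.378-0.111)·tan α/(32+67) = 0.00633870  ⇒  α' = 15.14918°
a' = a·cos α / cos α' = 86.5755·cos 17.228°/cos 15.14918° = 85.668269
action lengths: √(r_a1²−r_b1²) = 11.435182, √(r_a2²−r_b2²) = 22.039939
base pitch p_b = π·m·cos α = 5.248121
CR = (11.435182 + 22.039939 − 85.668269·sin 15.14918°)/5.248121 = 2.112596
contact ratio ≈ 2.1126

2.1126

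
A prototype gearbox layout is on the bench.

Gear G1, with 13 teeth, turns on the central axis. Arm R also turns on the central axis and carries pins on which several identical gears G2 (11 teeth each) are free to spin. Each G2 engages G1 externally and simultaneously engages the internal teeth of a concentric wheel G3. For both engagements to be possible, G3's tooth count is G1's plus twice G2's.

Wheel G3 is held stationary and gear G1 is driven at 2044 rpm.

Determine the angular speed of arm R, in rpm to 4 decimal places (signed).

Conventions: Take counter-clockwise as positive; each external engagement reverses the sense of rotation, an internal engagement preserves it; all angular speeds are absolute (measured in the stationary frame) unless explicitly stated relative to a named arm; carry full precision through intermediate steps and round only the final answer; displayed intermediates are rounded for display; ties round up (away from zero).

topology: planetary set — G1 13T / G2 11T / G3 35T, arm = carrier (Willis)
normalise by the input: solve with ω_sun = 1, then scale by 2044 rpm
ring teeth: 13 + 2·11 = 35
13(ω_sun−ω_arm) = −35(ω_ring−ω_arm),  ω_ring = 0, ω_sun = 1
13(1−ω_arm) = −35(0−ω_arm)  ⇒  48·ω_arm = 13  ⇒  ω_arm = 13/48
scale: ω_arm = 13/48 × 2044 rpm = +553.5833 rpm

+553.5833 rpm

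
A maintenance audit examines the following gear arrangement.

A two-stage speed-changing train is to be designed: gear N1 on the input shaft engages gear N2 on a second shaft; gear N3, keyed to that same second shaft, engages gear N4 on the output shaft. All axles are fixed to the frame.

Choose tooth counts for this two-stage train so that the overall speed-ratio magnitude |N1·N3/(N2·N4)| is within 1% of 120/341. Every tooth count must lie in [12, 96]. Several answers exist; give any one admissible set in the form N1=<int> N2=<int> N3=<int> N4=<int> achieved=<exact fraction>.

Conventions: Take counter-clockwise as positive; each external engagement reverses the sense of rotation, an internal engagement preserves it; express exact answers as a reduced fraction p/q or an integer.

topology: fixed-axis compound train — 2 stages, target 120/341
target = 120/341 in lowest terms: an exact hit needs N1·N3 = k·120 and N2·N4 = k·341 for one integer k, every count in [12, 96]; additionally prefer no 1:1 stage (N1 ≠ N2, N3 ≠ N4)
k = 1: no 1:1-free in-range split of k·120 and k·341 into factor pairs; take k = 2
k = 2: N1·N3 = 240 = 12·20, N2·N4 = 682 = 22·31
achieved = 12·20/(22·31) = 120/341; |achieved − target| = 0 ≤ 6/1705 ✓

N1=12 N2=22 N3=20 N4=31 achieved=120/341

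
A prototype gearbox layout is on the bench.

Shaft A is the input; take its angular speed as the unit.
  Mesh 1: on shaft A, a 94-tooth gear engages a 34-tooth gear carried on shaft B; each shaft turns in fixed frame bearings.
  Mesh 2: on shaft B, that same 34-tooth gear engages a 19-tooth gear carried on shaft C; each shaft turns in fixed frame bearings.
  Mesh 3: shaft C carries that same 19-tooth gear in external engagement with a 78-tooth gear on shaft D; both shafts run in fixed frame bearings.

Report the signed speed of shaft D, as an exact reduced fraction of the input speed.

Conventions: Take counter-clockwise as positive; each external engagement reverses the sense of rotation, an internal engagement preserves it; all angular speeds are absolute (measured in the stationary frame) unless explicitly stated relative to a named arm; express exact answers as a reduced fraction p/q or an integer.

-47/39

3-mesh fixed-axis compound train (all bearings frame-fixed)
mesh 1 [94T→34T]: |ω|/ω_in = 1×94/34 = 47/17, sense flips to −
mesh 2 [34T→19T]: |ω|/ω_in = (47/17)×34/19 = 94/19, sense flips to +
mesh 3 [19T→78T]: |ω|/ω_in = (94/19)×19/78 = 47/39, sense flips to −
signed output speed (× input speed) = -47/39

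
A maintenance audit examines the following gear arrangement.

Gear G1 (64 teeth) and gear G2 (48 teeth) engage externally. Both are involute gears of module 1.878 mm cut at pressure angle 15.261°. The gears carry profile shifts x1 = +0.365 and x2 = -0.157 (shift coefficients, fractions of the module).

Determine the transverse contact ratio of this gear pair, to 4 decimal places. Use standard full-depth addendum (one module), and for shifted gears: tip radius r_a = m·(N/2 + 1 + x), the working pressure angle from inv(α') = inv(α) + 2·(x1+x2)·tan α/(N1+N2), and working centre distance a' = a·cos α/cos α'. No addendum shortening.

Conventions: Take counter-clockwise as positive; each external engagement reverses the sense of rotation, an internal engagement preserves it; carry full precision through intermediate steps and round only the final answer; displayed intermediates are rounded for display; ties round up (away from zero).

2.0345

class = single-mesh tooth geometry [involute pair 64T × 48T, m = 1.878]
base radii: r_b1 = 57.976823, r_b2 = 43.482617
tip radii: r_a1 = 62.659470, r_a2 = 46.655154
inv(α') = inv(15.261°) + 2·(+0.365-0.157)·tan α/(64+48) = 0.00749626  ⇒  α' = 16.00248°
a' = a·cos α / cos α' = 105.1680·cos 15.261°/cos 16.00248° = 105.549506
action lengths: √(r_a1²−r_b1²) = 23.767565, √(r_a2²−r_b2²) = 16.910511
base pitch p_b = π·m·cos α = 5.691861
CR = (23.767565 + 16.910511 − 105.549506·sin 16.00248°)/5.691861 = 2.034538
contact ratio ≈ 2.0345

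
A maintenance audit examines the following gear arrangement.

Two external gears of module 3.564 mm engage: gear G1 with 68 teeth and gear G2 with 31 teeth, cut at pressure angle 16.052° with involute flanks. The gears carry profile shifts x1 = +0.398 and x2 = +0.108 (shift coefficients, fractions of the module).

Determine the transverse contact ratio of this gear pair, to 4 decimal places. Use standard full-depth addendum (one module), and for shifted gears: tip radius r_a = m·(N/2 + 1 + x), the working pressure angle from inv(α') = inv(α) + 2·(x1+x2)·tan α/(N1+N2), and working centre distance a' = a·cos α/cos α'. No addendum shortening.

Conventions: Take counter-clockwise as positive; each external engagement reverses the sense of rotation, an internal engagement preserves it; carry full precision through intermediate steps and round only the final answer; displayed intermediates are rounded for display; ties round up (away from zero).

class = single-mesh tooth geometry [involute pair 68T × 31T, m = 3.564]
base radii: r_b1 = 116.451486, r_b2 = 53.088177
tip radii: r_a1 = 126.158472, r_a2 = 59.190912
inv(α') = inv(16.052°) + 2·(+0.398+0.108)·tan α/(68+31) = 0.01050880  ⇒  α' = 17.86232°
a' = a·cos α / cos α' = 176.4180·cos 16.052°/cos 17.86232° = 178.125986
action lengths: √(r_a1²−r_b1²) = 48.528461, √(r_a2²−r_b2²) = 26.176506
base pitch p_b = π·m·cos α = 10.760092
CR = (48.528461 + 26.176506 − 178.125986·sin 17.86232°)/10.760092 = 1.865064
contact ratio ≈ 1.8651

1.8651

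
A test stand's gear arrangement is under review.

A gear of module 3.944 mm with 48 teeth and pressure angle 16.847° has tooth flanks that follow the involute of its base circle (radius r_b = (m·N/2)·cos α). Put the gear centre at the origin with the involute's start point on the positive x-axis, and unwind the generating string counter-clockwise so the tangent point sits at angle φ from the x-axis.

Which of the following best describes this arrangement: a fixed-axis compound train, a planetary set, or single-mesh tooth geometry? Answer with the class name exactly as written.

single-mesh involute tooth geometry (48T wheel at module 3.944)
classification: single-mesh tooth geometry

single-mesh tooth geometry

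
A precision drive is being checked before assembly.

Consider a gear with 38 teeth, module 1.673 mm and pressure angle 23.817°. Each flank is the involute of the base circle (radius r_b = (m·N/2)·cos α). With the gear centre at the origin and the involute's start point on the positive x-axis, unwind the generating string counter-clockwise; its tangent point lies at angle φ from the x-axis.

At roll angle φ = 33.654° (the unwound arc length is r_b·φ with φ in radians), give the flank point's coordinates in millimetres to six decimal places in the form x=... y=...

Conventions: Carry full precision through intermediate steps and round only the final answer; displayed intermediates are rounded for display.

x=33.671970 y=1.897394

topology: single-mesh involute geometry — m = 1.673, N = 38
pitch radius r_p = m·N/2 = 1.673·38/2 = 31.787000
base radius r_b = r_p·cos α = 31.787000·cos 23.817° = 29.080016
roll angle φ = 33.654° = 0.58737311 rad
x = r_b·(cos φ + φ·sin φ) = 33.671970
y = r_b·(sin φ − φ·cos φ) = 1.897394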